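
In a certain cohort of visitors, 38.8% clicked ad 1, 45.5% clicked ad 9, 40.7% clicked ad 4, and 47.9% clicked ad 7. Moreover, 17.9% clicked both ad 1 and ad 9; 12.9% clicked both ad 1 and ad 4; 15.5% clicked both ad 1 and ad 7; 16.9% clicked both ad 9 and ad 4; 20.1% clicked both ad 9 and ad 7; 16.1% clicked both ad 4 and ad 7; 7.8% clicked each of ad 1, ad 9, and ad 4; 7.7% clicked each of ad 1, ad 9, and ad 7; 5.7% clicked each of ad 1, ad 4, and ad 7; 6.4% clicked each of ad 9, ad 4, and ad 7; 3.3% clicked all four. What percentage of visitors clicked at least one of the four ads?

Apply inclusion-exclusion:
P(≥1) = 38.8 + 45.5 + 40.7 + 47.9 − 17.9 − 12.9 − 15.5 − 16.9 − 20.1 − 16.1 + 7.8 + 7.7 + 5.7 + 6.4 − 3.3 = 97.8%

97.8%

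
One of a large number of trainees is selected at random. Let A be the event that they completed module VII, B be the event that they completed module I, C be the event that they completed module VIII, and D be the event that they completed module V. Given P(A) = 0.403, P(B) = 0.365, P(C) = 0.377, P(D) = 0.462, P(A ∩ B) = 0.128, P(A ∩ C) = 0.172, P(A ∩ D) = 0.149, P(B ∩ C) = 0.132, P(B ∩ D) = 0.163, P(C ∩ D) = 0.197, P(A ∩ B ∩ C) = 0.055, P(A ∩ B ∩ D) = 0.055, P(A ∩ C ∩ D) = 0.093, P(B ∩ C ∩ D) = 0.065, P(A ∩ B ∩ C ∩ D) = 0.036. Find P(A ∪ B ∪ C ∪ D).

0.898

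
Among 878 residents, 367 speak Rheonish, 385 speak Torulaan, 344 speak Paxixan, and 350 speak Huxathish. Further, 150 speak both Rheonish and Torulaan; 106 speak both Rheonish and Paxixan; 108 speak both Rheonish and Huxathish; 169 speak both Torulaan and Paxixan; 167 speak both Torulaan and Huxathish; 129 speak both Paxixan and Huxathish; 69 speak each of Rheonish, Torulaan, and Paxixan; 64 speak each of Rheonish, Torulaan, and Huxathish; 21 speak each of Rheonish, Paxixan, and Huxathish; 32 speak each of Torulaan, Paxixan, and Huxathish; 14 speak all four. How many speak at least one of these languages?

789

By inclusion–exclusion:
|union| = 367 + 385 + 344 + 350 − 150 − 106 − 108 − 169 − 167 − 129 + 69 + 64 + 21 + 32 − 14 = 789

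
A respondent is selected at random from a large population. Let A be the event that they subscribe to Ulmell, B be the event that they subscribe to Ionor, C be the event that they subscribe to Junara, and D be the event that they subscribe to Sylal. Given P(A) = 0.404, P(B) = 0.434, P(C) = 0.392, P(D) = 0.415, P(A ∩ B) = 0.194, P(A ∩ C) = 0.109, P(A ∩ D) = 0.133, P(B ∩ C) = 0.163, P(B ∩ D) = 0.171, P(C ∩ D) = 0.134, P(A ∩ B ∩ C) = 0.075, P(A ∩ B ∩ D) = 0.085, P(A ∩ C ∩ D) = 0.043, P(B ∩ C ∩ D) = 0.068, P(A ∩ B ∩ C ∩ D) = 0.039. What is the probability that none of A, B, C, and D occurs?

0.027

P(A ∪ B ∪ C ∪ D) = 0.404 + 0.434 + 0.392 + 0.415 − 0.194 − 0.109 − 0.133 − 0.163 − 0.171 − 0.134 + 0.075 + 0.085 + 0.043 + 0.068 − 0.039 = 0.973
P(none) = 1 − 0.973 = 0.027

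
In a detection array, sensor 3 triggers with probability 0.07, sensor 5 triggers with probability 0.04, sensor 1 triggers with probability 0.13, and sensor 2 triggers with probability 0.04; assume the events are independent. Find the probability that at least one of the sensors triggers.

P(none) = (1 − 0.07) × (1 − 0.04) × (1 − 0.13) × (1 − 0.04) = 0.93 × 0.96 × 0.87 × 0.96 = 0.74566656
P(at least one) = 1 − 0.74566656 = 0.25433344

0.25433344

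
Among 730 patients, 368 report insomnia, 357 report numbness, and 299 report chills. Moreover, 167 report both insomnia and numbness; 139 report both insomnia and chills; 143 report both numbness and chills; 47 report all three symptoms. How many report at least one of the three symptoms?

622

Using inclusion–exclusion:
|at least one| = 368 + 357 + 299 − 167 − 139 − 143 + 47 = 622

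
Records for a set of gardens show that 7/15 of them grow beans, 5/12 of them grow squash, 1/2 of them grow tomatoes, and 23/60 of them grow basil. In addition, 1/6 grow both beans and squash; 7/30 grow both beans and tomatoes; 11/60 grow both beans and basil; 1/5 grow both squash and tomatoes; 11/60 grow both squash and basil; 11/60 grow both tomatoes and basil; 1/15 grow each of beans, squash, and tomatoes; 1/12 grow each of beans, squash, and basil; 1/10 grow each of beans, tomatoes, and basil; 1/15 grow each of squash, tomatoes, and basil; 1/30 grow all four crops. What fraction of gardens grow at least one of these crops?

Inclusion–exclusion gives
P(at least one) = 7/15 + 5/12 + 1/2 + 23/60 − 1/6 − 7/30 − 11/60 − 1/5 − 11/60 − 11/60 + 1/15 + 1/12 + 1/10 + 1/15 − 1/30 = 9/10

9/10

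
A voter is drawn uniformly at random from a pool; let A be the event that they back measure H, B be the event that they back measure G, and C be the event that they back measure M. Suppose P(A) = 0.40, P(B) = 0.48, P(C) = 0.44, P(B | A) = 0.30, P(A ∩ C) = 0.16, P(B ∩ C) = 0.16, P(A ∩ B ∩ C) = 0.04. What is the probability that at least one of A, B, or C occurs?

0.92

P(A ∩ B) = P(A)·P(B|A) = 0.40 × 0.30 = 0.12
Apply inclusion-exclusion:
P(A ∪ B ∪ C) = 0.40 + 0.48 + 0.44 − 0.12 − 0.16 − 0.16 + 0.04 = 0.92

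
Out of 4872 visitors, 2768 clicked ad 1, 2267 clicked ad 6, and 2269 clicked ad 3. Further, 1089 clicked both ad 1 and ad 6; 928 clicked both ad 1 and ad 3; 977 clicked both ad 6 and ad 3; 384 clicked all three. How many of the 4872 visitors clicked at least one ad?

By inclusion–exclusion:
|at least one| = 2768 + 2267 + 2269 − 1089 − 928 − 977 + 384 = 4694

4694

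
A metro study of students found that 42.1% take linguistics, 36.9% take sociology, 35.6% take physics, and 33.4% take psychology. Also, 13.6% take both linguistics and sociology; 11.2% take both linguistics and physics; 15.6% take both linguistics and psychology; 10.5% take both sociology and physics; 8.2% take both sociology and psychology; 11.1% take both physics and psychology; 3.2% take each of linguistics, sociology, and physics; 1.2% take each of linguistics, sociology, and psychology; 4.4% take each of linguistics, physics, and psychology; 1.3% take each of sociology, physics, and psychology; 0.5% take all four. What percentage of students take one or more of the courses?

87.4%

P(≥1) = 42.1 + 36.9 + 35.6 + 33.4 − 13.6 − 11.2 − 15.6 − 10.5 − 8.2 − 11.1 + 3.2 + 1.2 + 4.4 + 1.3 − 0.5 = 87.4%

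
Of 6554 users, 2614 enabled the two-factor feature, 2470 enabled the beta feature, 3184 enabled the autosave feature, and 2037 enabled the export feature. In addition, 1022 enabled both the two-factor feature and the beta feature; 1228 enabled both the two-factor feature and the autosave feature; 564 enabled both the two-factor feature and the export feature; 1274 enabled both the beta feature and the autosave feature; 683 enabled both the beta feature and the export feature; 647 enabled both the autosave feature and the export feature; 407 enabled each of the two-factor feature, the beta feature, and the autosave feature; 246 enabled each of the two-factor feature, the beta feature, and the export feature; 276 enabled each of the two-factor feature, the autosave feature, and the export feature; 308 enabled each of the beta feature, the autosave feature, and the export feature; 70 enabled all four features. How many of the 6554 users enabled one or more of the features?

6054

|union| = 2614 + 2470 + 3184 + 2037 − 1022 − 1228 − 564 − 1274 − 683 − 647 + 407 + 246 + 276 + 308 − 70 = 6054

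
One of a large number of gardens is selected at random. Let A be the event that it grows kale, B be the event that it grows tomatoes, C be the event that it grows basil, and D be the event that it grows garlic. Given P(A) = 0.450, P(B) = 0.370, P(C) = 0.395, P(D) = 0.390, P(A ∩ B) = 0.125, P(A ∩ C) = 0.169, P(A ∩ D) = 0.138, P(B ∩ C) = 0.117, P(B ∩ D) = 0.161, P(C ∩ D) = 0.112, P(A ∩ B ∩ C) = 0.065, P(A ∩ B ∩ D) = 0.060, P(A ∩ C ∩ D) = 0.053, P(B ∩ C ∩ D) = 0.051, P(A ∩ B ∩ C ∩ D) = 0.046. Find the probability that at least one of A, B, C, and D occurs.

0.966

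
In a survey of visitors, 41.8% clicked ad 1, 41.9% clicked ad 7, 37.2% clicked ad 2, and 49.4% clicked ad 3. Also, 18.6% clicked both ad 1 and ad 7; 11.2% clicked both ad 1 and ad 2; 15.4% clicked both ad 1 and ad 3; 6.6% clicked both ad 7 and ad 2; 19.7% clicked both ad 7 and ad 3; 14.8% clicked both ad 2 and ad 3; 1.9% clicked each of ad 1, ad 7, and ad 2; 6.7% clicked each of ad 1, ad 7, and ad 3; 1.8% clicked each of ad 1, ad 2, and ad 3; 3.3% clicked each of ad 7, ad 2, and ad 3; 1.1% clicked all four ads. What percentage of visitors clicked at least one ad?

96.6%

Using inclusion–exclusion:
P(≥1) = 41.8 + 41.9 + 37.2 + 49.4 − 18.6 − 11.2 − 15.4 − 6.6 − 19.7 − 14.8 + 1.9 + 6.7 + 1.8 + 3.3 − 1.1 = 96.6%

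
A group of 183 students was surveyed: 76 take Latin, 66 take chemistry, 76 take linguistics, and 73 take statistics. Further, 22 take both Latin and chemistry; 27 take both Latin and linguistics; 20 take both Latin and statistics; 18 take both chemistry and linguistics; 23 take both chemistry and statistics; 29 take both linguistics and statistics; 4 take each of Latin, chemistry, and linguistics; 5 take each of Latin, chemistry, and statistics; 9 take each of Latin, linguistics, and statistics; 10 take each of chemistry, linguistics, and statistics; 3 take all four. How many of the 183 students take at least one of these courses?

|union| = 76 + 66 + 76 + 73 − 22 − 27 − 20 − 18 − 23 − 29 + 4 + 5 + 9 + 10 − 3 = 177

177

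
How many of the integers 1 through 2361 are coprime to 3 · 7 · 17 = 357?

1270

By inclusion–exclusion:
floor(2361/3) + floor(2361/7) + floor(2361/17) − floor(2361/21) − floor(2361/51) − floor(2361/119) + floor(2361/357) = 787 + 337 + 138 − 112 − 46 − 19 + 6 = 1091
2361 − 1091 = 1270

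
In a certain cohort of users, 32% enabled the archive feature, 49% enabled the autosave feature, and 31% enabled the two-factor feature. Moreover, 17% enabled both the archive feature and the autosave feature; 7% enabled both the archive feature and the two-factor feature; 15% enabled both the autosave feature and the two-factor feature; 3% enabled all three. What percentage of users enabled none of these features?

Inclusion–exclusion gives
P(union) = 32 + 49 + 31 − 17 − 7 − 15 + 3 = 76%
P(none) = 100% − 76% = 24%

24%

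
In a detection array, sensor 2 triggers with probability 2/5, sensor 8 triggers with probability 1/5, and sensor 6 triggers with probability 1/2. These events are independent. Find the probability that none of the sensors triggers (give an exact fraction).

6/25

P(none) = (1 − 2/5) × (1 − 1/5) × (1 − 1/2) = 3/5 × 4/5 × 1/2 = 6/25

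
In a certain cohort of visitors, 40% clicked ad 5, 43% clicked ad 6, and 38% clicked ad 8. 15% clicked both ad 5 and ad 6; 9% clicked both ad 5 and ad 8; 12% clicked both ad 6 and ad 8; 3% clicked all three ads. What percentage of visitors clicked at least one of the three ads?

88%

By inclusion–exclusion:
P(≥1) = 40 + 43 + 38 − 15 − 9 − 12 + 3 = 88%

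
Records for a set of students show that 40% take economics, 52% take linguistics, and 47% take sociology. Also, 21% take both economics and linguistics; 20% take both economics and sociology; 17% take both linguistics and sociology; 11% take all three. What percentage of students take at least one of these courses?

92%

P(at least one) = 40 + 52 + 47 − 21 − 20 − 17 + 11 = 92%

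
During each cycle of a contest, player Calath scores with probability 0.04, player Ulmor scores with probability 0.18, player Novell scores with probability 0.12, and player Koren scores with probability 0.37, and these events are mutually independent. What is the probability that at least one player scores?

P(none) = (1 − 0.04) × (1 − 0.18) × (1 − 0.12) × (1 − 0.37) = 0.96 × 0.82 × 0.88 × 0.63 = 0.43642368
P(at least one) = 1 − 0.43642368 = 0.56357632

0.56357632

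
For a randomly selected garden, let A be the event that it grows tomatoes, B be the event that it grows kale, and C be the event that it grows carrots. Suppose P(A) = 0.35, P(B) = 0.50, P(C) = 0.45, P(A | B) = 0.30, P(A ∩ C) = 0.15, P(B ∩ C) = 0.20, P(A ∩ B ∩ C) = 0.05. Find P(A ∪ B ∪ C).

0.85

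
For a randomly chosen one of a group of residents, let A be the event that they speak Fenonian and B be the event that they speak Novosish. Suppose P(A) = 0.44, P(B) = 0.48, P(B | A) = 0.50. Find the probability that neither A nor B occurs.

0.30

P(A ∩ B) = P(A)·P(B|A) = 0.44 × 0.50 = 0.22
P(A ∪ B) = 0.44 + 0.48 − 0.22 = 0.70
P(none) = 1 − 0.70 = 0.30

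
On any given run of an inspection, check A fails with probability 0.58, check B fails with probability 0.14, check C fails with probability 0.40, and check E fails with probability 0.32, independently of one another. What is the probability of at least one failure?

0.8526304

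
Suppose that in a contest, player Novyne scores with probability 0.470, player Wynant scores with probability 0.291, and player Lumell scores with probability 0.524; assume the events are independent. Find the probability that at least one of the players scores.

P(none) = (1 − 0.470) × (1 − 0.291) × (1 − 0.524) = 0.530 × 0.709 × 0.476 = 0.17886652
P(at least one) = 1 − 0.17886652 = 0.82113348

0.82113348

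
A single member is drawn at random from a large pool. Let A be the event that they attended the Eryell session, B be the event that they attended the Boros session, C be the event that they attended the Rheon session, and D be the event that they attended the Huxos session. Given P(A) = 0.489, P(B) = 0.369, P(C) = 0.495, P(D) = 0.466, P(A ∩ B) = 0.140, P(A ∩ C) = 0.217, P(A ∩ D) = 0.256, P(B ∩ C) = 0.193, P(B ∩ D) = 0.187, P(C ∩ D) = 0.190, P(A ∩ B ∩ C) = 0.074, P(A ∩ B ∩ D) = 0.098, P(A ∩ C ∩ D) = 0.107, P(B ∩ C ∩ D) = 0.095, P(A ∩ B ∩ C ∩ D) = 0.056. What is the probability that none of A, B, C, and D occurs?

P(A ∪ B ∪ C ∪ D) = 0.489 + 0.369 + 0.495 + 0.466 − 0.140 − 0.217 − 0.256 − 0.193 − 0.187 − 0.190 + 0.074 + 0.098 + 0.107 + 0.095 − 0.056 = 0.954
P(none) = 1 − 0.954 = 0.046

0.046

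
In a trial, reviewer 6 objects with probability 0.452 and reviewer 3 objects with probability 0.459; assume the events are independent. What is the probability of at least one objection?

0.703532

Since the events are independent, P(none) is the product of the individual non-occurrence probabilities.
P(none) = (1 − 0.452) × (1 − 0.459) = 0.548 × 0.541 = 0.296468
P(at least one) = 1 − 0.296468 = 0.703532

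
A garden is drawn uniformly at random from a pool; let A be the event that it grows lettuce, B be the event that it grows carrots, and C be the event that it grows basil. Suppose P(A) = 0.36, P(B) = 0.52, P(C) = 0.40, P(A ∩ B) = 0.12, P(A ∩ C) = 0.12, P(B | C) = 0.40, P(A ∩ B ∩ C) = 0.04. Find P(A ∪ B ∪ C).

P(B ∩ C) = P(C)·P(B|C) = 0.40 × 0.40 = 0.16
Inclusion–exclusion gives
P(A ∪ B ∪ C) = 0.36 + 0.52 + 0.40 − 0.12 − 0.12 − 0.16 + 0.04 = 0.92

0.92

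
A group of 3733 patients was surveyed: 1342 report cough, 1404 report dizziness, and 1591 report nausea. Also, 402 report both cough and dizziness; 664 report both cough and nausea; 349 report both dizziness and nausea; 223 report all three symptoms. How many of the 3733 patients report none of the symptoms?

Inclusion–exclusion gives
N(≥1) = 1342 + 1404 + 1591 − 402 − 664 − 349 + 223 = 3145
None: 3733 − 3145 = 588

588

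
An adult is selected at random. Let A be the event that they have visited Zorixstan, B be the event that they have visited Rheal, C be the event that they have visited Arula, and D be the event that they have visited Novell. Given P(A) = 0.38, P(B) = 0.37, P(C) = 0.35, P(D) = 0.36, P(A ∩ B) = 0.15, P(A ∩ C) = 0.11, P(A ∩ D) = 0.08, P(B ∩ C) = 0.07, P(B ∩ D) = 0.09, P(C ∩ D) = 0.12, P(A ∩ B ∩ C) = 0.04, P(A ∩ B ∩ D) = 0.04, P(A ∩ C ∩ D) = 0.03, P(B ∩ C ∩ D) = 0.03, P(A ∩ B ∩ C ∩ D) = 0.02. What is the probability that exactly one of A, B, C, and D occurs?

By inclusion–exclusion (exactly-one form):
P(exactly one) = 0.38 + 0.37 + 0.35 + 0.36 − 2·0.15 − 2·0.11 − 2·0.08 − 2·0.07 − 2·0.09 − 2·0.12 + 3·0.04 + 3·0.04 + 3·0.03 + 3·0.03 − 4·0.02 = 0.56

0.56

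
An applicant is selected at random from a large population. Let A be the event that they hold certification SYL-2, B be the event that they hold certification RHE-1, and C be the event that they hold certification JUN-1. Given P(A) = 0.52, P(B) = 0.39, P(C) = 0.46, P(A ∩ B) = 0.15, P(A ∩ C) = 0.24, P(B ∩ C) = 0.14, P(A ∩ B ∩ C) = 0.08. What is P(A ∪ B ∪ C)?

By inclusion-exclusion,
P(A ∪ B ∪ C) = 0.52 + 0.39 + 0.46 − 0.15 − 0.24 − 0.14 + 0.08 = 0.92

0.92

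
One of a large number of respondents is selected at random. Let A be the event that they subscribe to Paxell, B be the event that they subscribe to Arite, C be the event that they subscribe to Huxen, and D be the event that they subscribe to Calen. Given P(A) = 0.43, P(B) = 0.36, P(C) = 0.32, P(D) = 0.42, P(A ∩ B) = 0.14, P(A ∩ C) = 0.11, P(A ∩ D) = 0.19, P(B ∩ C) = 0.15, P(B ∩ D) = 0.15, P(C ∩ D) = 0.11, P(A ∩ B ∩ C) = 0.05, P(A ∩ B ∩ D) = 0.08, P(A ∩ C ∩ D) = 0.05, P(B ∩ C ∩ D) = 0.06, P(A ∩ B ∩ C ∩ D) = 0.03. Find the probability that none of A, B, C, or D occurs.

0.11

By inclusion-exclusion,
P(A ∪ B ∪ C ∪ D) = 0.43 + 0.36 + 0.32 + 0.42 − 0.14 − 0.11 − 0.19 − 0.15 − 0.15 − 0.11 + 0.05 + 0.08 + 0.05 + 0.06 − 0.03 = 0.89
P(none) = 1 − 0.89 = 0.11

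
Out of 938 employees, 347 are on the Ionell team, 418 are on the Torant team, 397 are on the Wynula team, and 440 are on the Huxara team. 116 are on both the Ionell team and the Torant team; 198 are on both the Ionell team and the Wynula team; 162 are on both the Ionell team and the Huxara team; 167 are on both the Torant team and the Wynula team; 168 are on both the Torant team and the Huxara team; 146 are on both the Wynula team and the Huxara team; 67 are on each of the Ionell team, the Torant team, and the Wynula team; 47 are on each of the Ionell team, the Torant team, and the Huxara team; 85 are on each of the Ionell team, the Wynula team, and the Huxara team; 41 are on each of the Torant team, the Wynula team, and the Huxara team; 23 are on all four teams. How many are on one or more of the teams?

Inclusion–exclusion gives
|at least one| = 347 + 418 + 397 + 440 − 116 − 198 − 162 − 167 − 168 − 146 + 67 + 47 + 85 + 41 − 23 = 862

862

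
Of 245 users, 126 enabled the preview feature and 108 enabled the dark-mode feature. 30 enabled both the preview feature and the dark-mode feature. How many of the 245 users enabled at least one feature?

By inclusion-exclusion,
N(≥1) = 126 + 108 − 30 = 204

204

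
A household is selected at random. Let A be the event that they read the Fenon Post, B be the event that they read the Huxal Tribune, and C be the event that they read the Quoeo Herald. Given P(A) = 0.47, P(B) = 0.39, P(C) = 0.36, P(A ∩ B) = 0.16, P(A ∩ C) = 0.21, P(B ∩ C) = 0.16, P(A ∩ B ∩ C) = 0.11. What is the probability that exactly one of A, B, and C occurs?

0.49

P(exactly one) = 0.47 + 0.39 + 0.36 − 2·0.16 − 2·0.21 − 2·0.16 + 3·0.11 = 0.49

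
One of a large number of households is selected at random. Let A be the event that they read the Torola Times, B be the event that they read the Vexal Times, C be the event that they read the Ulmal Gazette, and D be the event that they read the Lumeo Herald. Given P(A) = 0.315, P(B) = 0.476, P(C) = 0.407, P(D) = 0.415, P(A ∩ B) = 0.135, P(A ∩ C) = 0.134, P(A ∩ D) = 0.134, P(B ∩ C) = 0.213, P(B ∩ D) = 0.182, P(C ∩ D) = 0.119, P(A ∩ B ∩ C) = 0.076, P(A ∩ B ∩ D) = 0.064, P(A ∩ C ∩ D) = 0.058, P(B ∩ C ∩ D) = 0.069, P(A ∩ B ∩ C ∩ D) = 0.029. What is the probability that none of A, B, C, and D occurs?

0.066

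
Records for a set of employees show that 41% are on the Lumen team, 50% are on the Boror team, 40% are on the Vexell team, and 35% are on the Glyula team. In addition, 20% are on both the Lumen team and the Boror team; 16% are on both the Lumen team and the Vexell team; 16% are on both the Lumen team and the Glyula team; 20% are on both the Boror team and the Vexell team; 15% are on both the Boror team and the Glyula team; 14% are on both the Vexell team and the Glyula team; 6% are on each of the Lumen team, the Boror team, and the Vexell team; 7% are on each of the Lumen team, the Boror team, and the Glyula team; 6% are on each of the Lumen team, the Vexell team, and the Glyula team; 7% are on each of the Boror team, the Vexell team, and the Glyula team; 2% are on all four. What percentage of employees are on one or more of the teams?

Inclusion–exclusion gives
P(union) = 41 + 50 + 40 + 35 − 20 − 16 − 16 − 20 − 15 − 14 + 6 + 7 + 6 + 7 − 2 = 89%

89%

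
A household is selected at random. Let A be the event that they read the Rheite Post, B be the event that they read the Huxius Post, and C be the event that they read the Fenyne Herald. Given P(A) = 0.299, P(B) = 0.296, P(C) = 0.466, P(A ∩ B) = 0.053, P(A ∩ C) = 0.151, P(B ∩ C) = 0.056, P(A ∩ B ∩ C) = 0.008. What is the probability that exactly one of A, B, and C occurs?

P(exactly one) = 0.299 + 0.296 + 0.466 − 2·0.053 − 2·0.151 − 2·0.056 + 3·0.008 = 0.565

0.565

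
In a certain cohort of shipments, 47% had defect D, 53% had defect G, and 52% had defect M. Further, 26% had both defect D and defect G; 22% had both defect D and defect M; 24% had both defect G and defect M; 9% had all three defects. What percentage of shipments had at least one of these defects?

By inclusion–exclusion:
P(≥1) = 47 + 53 + 52 − 26 − 22 − 24 + 9 = 89%

89%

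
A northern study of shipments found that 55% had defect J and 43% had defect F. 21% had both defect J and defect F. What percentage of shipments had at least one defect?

77%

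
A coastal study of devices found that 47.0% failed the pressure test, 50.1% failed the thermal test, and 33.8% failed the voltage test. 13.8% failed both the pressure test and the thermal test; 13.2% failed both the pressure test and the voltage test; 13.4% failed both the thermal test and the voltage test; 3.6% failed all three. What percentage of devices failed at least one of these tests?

By inclusion–exclusion:
P(at least one) = 47.0 + 50.1 + 33.8 − 13.8 − 13.2 − 13.4 + 3.6 = 94.1%

94.1%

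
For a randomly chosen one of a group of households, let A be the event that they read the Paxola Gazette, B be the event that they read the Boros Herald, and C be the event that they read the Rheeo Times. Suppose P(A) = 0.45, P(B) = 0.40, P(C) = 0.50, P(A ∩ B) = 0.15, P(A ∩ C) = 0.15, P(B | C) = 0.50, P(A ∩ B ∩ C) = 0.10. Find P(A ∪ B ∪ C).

0.90

P(B ∩ C) = P(C)·P(B|C) = 0.50 × 0.50 = 0.25
By inclusion-exclusion,
P(A ∪ B ∪ C) = 0.45 + 0.40 + 0.50 − 0.15 − 0.15 − 0.25 + 0.10 = 0.90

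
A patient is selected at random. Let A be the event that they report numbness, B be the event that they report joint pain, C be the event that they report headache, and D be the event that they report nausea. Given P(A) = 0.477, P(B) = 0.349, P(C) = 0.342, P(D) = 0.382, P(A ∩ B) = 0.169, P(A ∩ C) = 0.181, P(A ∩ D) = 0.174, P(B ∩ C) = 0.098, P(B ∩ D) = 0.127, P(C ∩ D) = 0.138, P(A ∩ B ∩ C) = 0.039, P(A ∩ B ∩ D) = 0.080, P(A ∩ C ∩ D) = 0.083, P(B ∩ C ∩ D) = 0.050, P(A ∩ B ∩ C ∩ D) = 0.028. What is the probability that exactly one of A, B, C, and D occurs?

0.420

P(exactly one) = 0.477 + 0.349 + 0.342 + 0.382 − 2·0.169 − 2·0.181 − 2·0.174 − 2·0.098 − 2·0.127 − 2·0.138 + 3·0.039 + 3·0.080 + 3·0.083 + 3·0.050 − 4·0.028 = 0.420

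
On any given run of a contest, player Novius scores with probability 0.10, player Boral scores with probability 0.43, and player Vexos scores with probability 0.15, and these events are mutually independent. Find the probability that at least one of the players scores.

Since the events are independent, P(none) is the product of the individual non-occurrence probabilities.
P(none) = (1 − 0.10) × (1 − 0.43) × (1 − 0.15) = 0.90 × 0.57 × 0.85 = 0.43605
P(at least one) = 1 − 0.43605 = 0.56395

0.56395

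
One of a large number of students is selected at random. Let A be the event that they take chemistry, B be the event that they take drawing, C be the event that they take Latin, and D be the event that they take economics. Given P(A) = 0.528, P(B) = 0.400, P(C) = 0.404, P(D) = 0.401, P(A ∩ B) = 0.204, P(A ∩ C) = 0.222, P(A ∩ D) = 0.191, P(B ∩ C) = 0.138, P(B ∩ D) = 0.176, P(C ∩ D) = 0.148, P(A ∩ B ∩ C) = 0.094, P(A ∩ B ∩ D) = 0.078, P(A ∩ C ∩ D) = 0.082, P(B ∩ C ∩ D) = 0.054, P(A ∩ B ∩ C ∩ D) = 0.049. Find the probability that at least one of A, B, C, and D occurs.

0.913

P(A ∪ B ∪ C ∪ D) = 0.528 + 0.400 + 0.404 + 0.401 − 0.204 − 0.222 − 0.191 − 0.138 − 0.176 − 0.148 + 0.094 + 0.078 + 0.082 + 0.054 − 0.049 = 0.913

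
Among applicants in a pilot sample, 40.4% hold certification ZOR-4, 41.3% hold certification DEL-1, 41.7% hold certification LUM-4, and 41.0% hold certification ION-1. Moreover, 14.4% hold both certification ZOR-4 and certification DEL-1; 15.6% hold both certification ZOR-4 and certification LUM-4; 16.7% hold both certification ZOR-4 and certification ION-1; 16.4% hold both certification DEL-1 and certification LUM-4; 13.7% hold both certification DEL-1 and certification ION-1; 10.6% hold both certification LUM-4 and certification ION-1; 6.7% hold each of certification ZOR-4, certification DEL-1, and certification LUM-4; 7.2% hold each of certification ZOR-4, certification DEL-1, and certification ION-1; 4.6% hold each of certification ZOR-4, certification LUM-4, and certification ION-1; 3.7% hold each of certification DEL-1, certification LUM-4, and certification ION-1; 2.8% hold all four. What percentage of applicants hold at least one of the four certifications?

96.4%

By inclusion–exclusion:
P(union) = 40.4 + 41.3 + 41.7 + 41.0 − 14.4 − 15.6 − 16.7 − 16.4 − 13.7 − 10.6 + 6.7 + 7.2 + 4.6 + 3.7 − 2.8 = 96.4%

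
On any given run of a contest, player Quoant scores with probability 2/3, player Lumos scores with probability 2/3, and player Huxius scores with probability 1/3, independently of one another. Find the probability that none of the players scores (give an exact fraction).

2/27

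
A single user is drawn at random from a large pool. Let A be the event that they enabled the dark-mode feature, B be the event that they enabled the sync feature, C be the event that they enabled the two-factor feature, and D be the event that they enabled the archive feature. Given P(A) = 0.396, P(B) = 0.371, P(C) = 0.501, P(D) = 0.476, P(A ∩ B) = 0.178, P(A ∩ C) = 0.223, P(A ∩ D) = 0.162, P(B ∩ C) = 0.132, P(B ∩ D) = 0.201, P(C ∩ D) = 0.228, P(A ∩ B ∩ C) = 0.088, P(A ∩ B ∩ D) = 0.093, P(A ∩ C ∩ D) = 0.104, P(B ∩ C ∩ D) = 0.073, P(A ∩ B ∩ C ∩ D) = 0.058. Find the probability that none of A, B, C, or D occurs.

0.080

By inclusion–exclusion:
P(A ∪ B ∪ C ∪ D) = 0.396 + 0.371 + 0.501 + 0.476 − 0.178 − 0.223 − 0.162 − 0.132 − 0.201 − 0.228 + 0.088 + 0.093 + 0.104 + 0.073 − 0.058 = 0.920
P(none) = 1 − 0.920 = 0.080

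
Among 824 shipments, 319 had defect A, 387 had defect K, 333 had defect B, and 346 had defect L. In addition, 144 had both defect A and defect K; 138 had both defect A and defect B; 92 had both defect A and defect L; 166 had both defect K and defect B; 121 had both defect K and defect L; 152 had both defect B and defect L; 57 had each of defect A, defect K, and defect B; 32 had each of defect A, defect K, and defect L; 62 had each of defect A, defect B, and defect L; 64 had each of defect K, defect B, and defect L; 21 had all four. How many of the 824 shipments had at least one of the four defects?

By inclusion–exclusion:
|union| = 319 + 387 + 333 + 346 − 144 − 138 − 92 − 166 − 121 − 152 + 57 + 32 + 62 + 64 − 21 = 766

766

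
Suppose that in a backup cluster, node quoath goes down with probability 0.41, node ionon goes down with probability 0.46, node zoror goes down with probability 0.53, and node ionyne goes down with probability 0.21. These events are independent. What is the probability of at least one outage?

0.88170382

Since the events are independent, P(none) is the product of the individual non-occurrence probabilities.
P(none) = (1 − 0.41) × (1 − 0.46) × (1 − 0.53) × (1 − 0.21) = 0.59 × 0.54 × 0.47 × 0.79 = 0.11829618
P(at least one) = 1 − 0.11829618 = 0.88170382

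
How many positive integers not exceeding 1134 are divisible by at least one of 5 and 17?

floor(1134/5) + floor(1134/17) − floor(1134/85) = 226 + 66 − 13 = 279

279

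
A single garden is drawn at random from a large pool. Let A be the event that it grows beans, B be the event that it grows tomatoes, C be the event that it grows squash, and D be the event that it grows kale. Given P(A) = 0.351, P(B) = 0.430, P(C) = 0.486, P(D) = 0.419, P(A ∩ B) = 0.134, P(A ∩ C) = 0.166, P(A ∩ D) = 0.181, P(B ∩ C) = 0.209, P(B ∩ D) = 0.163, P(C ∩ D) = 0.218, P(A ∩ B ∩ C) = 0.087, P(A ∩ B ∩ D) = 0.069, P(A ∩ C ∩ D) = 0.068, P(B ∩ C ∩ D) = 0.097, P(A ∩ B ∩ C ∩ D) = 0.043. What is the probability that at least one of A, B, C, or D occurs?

P(A ∪ B ∪ C ∪ D) = 0.351 + 0.430 + 0.486 + 0.419 − 0.134 − 0.166 − 0.181 − 0.209 − 0.163 − 0.218 + 0.087 + 0.069 + 0.068 + 0.097 − 0.043 = 0.893

0.893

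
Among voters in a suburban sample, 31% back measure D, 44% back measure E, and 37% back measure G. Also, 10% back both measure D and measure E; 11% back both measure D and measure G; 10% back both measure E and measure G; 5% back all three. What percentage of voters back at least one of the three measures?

86%

Inclusion–exclusion gives
P(union) = 31 + 44 + 37 − 10 − 11 − 10 + 5 = 86%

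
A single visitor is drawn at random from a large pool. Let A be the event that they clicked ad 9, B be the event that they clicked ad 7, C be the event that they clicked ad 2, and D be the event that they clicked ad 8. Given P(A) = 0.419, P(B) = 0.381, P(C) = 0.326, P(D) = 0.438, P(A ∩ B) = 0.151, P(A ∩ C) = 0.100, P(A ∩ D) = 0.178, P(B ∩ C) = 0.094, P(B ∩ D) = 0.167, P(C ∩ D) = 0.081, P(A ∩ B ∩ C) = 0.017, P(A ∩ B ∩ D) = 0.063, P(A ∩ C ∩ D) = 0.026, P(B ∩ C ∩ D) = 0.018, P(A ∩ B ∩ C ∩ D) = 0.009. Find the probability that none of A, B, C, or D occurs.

0.092

P(A ∪ B ∪ C ∪ D) = 0.419 + 0.381 + 0.326 + 0.438 − 0.151 − 0.100 − 0.178 − 0.094 − 0.167 − 0.081 + 0.017 + 0.063 + 0.026 + 0.018 − 0.009 = 0.908
P(none) = 1 − 0.908 = 0.092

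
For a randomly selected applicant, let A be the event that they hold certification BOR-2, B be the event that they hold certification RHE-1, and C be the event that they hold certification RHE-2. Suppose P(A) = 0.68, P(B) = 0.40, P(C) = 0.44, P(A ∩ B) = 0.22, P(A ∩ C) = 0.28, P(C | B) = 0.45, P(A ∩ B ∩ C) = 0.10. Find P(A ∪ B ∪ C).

0.94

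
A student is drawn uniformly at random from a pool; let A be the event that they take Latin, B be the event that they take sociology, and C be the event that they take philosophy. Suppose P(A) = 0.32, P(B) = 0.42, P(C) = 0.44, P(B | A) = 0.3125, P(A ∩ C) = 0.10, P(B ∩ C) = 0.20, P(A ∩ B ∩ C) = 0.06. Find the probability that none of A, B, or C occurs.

0.16

P(A ∩ B) = P(A)·P(B|A) = 0.32 × 0.3125 = 0.10
Using inclusion–exclusion:
P(A ∪ B ∪ C) = 0.32 + 0.42 + 0.44 − 0.10 − 0.10 − 0.20 + 0.06 = 0.84
P(none) = 1 − 0.84 = 0.16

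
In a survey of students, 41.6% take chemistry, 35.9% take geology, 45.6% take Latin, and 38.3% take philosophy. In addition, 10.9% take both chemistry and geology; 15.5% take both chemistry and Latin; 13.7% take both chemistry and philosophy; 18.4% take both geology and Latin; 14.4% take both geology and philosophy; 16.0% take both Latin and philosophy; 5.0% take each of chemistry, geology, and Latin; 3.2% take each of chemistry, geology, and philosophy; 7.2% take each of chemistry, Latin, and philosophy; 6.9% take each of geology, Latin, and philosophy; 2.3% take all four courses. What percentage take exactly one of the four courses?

41.3%

P(exactly one) = 41.6 + 35.9 + 45.6 + 38.3 − 2·10.9 − 2·15.5 − 2·13.7 − 2·18.4 − 2·14.4 − 2·16.0 + 3·5.0 + 3·3.2 + 3·7.2 + 3·6.9 − 4·2.3 = 41.3%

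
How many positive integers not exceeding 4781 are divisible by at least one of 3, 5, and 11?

1593 + 956 + 434 − 318 − 144 − 86 + 28 = 2463

2463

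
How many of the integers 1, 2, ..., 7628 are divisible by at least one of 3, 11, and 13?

Using inclusion–exclusion:
2542 + 693 + 586 − 231 − 195 − 53 + 17 = 3359

3359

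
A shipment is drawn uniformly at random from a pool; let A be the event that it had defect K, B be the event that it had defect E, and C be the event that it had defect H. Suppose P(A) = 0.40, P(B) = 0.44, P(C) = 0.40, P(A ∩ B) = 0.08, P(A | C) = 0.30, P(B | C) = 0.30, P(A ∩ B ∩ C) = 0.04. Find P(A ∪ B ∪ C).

P(A ∩ C) = P(C)·P(A|C) = 0.40 × 0.30 = 0.12
P(B ∩ C) = P(C)·P(B|C) = 0.40 × 0.30 = 0.12
P(A ∪ B ∪ C) = 0.40 + 0.44 + 0.40 − 0.08 − 0.12 − 0.12 + 0.04 = 0.96

0.96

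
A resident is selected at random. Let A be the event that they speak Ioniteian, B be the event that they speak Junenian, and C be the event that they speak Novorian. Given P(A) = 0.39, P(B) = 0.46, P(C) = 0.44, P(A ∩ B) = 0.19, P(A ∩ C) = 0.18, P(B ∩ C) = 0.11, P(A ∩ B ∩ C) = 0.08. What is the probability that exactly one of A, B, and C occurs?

By inclusion–exclusion (exactly-one form):
P(exactly one) = 0.39 + 0.46 + 0.44 − 2·0.19 − 2·0.18 − 2·0.11 + 3·0.08 = 0.57

0.57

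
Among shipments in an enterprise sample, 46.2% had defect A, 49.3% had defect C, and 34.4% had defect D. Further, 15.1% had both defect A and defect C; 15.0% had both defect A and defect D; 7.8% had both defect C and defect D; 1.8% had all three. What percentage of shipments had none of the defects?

6.2%

Apply inclusion-exclusion:
P(at least one) = 46.2 + 49.3 + 34.4 − 15.1 − 15.0 − 7.8 + 1.8 = 93.8%
P(none) = 100% − 93.8% = 6.2%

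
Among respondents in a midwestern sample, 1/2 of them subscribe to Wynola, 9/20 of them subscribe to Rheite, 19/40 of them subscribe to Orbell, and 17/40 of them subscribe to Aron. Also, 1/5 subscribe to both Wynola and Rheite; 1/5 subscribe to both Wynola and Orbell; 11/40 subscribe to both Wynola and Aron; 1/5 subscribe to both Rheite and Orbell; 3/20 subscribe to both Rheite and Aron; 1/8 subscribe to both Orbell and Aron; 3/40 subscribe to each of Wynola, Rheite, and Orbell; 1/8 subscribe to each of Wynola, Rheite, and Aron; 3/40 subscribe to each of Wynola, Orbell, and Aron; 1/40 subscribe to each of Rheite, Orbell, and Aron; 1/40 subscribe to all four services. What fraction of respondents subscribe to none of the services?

P(at least one) = 1/2 + 9/20 + 19/40 + 17/40 − 1/5 − 1/5 − 11/40 − 1/5 − 3/20 − 1/8 + 3/40 + 1/8 + 3/40 + 1/40 − 1/40 = 39/40
P(none) = 1 − 39/40 = 1/40

1/40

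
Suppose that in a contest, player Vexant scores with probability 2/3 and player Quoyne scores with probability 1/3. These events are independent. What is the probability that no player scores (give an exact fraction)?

P(none) = (1 − 2/3) × (1 − 1/3) = 1/3 × 2/3 = 2/9

2/9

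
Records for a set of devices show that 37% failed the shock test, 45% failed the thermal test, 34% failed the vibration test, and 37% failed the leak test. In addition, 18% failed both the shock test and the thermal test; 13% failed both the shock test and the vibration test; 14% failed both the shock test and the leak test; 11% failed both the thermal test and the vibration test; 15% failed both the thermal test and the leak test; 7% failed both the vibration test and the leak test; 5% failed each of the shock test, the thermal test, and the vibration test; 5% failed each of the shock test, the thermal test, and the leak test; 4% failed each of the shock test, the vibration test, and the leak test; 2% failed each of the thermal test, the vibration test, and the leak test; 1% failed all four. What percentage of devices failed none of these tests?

10%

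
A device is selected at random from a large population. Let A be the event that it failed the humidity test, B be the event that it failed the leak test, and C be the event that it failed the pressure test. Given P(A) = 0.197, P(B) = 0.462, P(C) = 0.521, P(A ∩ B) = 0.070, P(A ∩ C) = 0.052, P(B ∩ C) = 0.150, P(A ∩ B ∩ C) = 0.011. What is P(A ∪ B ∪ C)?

0.919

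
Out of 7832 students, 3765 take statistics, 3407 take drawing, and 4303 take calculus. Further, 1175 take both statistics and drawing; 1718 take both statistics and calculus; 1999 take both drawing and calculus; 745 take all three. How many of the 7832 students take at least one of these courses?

|union| = 3765 + 3407 + 4303 − 1175 − 1718 − 1999 + 745 = 7328

7328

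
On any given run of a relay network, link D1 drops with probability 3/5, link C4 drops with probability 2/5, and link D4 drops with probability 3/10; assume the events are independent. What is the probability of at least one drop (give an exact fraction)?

104/125

P(none) = (1 − 3/5) × (1 − 2/5) × (1 − 3/10) = 2/5 × 3/5 × 7/10 = 21/125
P(at least one) = 1 − 21/125 = 104/125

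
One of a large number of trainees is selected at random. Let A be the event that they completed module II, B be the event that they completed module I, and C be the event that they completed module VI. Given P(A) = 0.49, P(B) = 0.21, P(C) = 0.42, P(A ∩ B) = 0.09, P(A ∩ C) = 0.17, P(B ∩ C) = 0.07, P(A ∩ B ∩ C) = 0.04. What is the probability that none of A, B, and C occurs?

0.17

P(A ∪ B ∪ C) = 0.49 + 0.21 + 0.42 − 0.09 − 0.17 − 0.07 + 0.04 = 0.83
P(none) = 1 − 0.83 = 0.17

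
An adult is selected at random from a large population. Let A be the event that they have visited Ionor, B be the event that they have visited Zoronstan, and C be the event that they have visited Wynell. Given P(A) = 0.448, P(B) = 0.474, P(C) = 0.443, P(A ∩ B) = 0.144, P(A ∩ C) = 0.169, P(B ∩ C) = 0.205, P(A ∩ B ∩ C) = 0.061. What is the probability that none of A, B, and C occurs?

0.092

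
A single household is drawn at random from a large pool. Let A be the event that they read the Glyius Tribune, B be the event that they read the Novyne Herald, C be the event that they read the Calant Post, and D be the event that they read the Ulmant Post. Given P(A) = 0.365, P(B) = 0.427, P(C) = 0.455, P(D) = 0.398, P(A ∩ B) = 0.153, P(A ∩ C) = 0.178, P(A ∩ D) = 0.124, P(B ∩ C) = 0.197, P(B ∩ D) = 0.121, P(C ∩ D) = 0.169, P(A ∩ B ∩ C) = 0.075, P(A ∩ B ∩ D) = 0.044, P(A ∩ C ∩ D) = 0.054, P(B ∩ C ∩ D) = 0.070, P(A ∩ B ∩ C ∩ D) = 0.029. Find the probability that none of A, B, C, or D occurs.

By inclusion–exclusion:
P(A ∪ B ∪ C ∪ D) = 0.365 + 0.427 + 0.455 + 0.398 − 0.153 − 0.178 − 0.124 − 0.197 − 0.121 − 0.169 + 0.075 + 0.044 + 0.054 + 0.070 − 0.029 = 0.917
P(none) = 1 − 0.917 = 0.083

0.083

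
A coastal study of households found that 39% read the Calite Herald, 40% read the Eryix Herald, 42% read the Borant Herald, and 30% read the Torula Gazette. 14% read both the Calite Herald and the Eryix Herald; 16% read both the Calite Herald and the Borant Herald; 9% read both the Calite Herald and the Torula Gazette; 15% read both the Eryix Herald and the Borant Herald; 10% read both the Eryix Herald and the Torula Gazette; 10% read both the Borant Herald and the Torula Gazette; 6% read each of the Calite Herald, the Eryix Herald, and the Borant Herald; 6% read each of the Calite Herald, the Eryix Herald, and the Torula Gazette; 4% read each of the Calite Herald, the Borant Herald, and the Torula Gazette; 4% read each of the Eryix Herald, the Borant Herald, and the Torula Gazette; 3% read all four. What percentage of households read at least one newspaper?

94%

P(at least one) = 39 + 40 + 42 + 30 − 14 − 16 − 9 − 15 − 10 − 10 + 6 + 6 + 4 + 4 − 3 = 94%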